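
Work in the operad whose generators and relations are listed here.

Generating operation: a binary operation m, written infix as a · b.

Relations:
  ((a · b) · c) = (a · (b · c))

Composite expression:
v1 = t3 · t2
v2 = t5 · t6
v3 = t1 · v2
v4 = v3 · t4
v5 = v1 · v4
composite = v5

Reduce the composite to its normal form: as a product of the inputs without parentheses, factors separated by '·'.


t3 · t2 · t1 · t5 · t6 · t4


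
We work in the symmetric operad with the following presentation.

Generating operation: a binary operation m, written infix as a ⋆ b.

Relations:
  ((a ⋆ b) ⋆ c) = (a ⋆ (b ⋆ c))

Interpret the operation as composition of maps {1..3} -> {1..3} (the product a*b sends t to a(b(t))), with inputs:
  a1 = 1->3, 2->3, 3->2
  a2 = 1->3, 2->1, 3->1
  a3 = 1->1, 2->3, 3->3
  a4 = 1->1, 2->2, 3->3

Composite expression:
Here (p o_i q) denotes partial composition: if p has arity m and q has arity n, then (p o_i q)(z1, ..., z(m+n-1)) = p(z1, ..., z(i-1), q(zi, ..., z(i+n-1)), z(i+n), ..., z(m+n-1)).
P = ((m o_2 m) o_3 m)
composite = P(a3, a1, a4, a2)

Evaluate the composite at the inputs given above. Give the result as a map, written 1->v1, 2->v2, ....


1->3, 2->3, 3->3

(a4 ⋆ a2) = 1->3, 2->1, 3->1
(a1 ⋆ (a4 ⋆ a2)) = 1->2, 2->3, 3->3
(a3 ⋆ (a1 ⋆ (a4 ⋆ a2))) = 1->3, 2->3, 3->3


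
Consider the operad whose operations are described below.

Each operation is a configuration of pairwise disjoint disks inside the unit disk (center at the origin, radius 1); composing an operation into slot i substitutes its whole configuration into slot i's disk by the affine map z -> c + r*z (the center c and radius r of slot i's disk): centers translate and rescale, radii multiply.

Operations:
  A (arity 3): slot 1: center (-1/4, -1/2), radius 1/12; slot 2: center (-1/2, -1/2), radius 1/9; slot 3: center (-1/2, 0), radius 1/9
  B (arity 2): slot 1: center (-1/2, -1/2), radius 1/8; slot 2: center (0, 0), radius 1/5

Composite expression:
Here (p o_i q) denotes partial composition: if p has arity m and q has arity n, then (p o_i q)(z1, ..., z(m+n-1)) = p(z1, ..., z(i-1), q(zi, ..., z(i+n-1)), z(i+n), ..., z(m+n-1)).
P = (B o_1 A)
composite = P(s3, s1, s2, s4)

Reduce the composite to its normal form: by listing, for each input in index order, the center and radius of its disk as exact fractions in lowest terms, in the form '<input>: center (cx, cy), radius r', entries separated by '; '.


s1: center (-9/16, -9/16), radius 1/72; s2: center (-9/16, -1/2), radius 1/72; s3: center (-17/32, -9/16), radius 1/96; s4: center (0, 0), radius 1/5

Each s-disk chains the slot maps above it in B; radii multiply.
input s3: applying the 2 nested substitutions gives center (-17/32, -9/16), radius 1/96
input s1: applying the 2 nested substitutions gives center (-9/16, -9/16), radius 1/72
input s2: applying the 2 nested substitutions gives center (-9/16, -1/2), radius 1/72
input s4: applying the 1 nested substitution gives center (0, 0), radius 1/5


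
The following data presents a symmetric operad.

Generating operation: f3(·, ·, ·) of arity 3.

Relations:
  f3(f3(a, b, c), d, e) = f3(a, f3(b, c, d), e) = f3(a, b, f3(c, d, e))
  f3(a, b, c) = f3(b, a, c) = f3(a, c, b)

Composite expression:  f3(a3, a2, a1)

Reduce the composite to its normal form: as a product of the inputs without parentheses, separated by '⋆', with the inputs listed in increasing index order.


a1 ⋆ a2 ⋆ a3

Reordering under f3 is free, so list the a-inputs canonically.
f3(a3, a2, a1) flattens to a3 ⋆ a2 ⋆ a1
sorting the factors by input index: a1 ⋆ a2 ⋆ a3


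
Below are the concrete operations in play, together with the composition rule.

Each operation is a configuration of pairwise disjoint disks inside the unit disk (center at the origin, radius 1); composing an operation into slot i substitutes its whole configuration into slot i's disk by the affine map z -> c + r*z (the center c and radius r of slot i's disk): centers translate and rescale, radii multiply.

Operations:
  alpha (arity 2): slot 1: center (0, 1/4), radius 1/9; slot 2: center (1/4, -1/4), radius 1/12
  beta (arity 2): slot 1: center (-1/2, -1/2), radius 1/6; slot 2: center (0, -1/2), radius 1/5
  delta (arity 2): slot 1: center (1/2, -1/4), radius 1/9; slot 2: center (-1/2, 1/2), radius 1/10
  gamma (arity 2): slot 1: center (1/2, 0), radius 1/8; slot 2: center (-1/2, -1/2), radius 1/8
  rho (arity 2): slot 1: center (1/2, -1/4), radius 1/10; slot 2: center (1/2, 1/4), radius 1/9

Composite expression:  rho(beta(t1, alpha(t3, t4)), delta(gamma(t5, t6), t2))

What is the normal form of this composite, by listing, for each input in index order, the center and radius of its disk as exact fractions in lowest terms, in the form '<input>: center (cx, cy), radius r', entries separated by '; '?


Follow each t-input down from rho: c' goes to c + r*c', radius to r*r'.
t1: after 2 affine steps, its disk has center (9/20, -3/10), radius 1/60
t3: after 3 affine steps, its disk has center (1/2, -59/200), radius 1/450
t4: after 3 affine steps, its disk has center (101/200, -61/200), radius 1/600
t5: after 3 affine steps, its disk has center (91/162, 2/9), radius 1/648
t6: after 3 affine steps, its disk has center (89/162, 35/162), radius 1/648
t2: after 2 affine steps, its disk has center (4/9, 11/36), radius 1/90

t1: center (9/20, -3/10), radius 1/60; t2: center (4/9, 11/36), radius 1/90; t3: center (1/2, -59/200), radius 1/450; t4: center (101/200, -61/200), radius 1/600; t5: center (91/162, 2/9), radius 1/648; t6: center (89/162, 35/162), radius 1/648


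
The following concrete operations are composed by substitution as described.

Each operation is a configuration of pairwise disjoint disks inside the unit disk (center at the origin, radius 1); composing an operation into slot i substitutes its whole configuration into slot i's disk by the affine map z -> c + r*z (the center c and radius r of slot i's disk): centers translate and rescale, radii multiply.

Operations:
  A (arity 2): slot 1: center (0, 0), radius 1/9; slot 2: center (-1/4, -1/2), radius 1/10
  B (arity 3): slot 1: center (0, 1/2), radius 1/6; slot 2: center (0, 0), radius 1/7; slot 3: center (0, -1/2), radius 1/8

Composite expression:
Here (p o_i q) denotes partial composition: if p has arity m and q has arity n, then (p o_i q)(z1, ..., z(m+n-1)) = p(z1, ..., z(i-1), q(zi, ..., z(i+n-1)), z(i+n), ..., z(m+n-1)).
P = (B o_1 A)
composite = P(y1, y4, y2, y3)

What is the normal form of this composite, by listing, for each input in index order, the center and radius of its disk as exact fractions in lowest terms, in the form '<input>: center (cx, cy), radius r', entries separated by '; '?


y1: center (0, 1/2), radius 1/54; y2: center (0, 0), radius 1/7; y3: center (0, -1/2), radius 1/8; y4: center (-1/24, 5/12), radius 1/60

Affine substitution under B: radii multiply and y-centers shift.
input y1: composing its 2 substitution steps yields center (0, 1/2), radius 1/54
input y4: composing its 2 substitution steps yields center (-1/24, 5/12), radius 1/60
input y2: composing its 1 substitution step yields center (0, 0), radius 1/7
input y3: composing its 1 substitution step yields center (0, -1/2), radius 1/8


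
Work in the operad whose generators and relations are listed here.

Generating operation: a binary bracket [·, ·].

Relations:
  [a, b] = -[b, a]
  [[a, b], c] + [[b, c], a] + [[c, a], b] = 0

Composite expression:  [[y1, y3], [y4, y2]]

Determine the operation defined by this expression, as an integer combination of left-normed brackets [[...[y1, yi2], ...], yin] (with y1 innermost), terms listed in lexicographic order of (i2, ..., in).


-[[[y1, y3], y2], y4] + [[[y1, y3], y4], y2]

In the tensor algebra, words opening y1 carry the y1-anchored form.
Composite bracket: [[y1, y3], [y4, y2]]
Under [a, b] = ab - ba we get 8 signed associative words (2^3 = 8).
The y1-initial words carry the normal form:
  the word y1y3y2y4 carries sign -1 and contributes -[[[y1, y3], y2], y4]
  the word y1y3y4y2 carries sign +1 and contributes +[[[y1, y3], y4], y2]


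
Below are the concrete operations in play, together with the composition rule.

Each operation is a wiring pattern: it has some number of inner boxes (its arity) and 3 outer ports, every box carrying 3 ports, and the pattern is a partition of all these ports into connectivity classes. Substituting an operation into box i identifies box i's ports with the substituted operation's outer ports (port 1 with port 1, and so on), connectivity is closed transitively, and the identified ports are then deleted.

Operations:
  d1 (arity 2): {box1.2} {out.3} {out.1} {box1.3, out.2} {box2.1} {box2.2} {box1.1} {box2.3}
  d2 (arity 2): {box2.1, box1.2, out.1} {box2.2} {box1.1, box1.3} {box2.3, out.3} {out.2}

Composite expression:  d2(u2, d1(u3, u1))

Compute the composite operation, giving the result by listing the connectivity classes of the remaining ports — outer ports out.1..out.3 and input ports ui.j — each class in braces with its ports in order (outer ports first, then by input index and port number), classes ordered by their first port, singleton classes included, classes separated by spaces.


{out.1, u2.2} {out.2} {out.3} {u1.1} {u1.2} {u1.3} {u2.1, u2.3} {u3.1} {u3.2} {u3.3}

Connectivity passes through glued d2-boundaries; trace each wire chain.
composing d1 on (u3, u1), with out.j its own outer ports: {out.1} {out.2, u3.3} {out.3} {u1.1} {u1.2} {u1.3} {u3.1} {u3.2}
composing d2 on (u2, u3, u1), with out.j its own outer ports: {out.1, u2.2} {out.2} {out.3} {u1.1} {u1.2} {u1.3} {u2.1, u2.3} {u3.1} {u3.2} {u3.3}


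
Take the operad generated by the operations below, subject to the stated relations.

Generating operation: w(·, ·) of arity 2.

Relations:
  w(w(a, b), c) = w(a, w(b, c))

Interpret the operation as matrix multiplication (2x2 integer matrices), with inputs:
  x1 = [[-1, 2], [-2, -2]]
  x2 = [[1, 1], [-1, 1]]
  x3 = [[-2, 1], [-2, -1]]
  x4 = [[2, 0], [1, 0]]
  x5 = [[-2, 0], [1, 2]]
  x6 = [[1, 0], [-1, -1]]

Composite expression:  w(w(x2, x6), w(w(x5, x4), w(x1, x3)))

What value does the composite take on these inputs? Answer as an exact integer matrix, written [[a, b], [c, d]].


[[8, 12], [-8, -12]]

w(x2, x6) = [[0, -1], [-2, -1]]
w(x5, x4) = [[-4, 0], [4, 0]]
w(x1, x3) = [[-2, -3], [8, 0]]
w(w(x5, x4), w(x1, x3)) = [[8, 12], [-8, -12]]
w(w(x2, x6), w(w(x5, x4), w(x1, x3))) = [[8, 12], [-8, -12]]


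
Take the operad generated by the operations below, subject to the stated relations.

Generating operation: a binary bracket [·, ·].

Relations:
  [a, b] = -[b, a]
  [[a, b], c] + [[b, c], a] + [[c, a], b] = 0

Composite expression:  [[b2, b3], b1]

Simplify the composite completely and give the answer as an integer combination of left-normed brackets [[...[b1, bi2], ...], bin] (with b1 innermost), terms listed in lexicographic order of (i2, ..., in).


-[[b1, b2], b3] + [[b1, b3], b2]

In the tensor algebra, words opening b1 carry the b1-anchored form.
Composite bracket: [[b2, b3], b1]
The bracket unfolds into 4 signed words via [a, b] = ab - ba (2^2 = 4).
Coefficients come from the b1-initial words:
  word b1b2b3 has sign -1, contributing -[[b1, b2], b3]
  word b1b3b2 has sign +1, contributing +[[b1, b3], b2]


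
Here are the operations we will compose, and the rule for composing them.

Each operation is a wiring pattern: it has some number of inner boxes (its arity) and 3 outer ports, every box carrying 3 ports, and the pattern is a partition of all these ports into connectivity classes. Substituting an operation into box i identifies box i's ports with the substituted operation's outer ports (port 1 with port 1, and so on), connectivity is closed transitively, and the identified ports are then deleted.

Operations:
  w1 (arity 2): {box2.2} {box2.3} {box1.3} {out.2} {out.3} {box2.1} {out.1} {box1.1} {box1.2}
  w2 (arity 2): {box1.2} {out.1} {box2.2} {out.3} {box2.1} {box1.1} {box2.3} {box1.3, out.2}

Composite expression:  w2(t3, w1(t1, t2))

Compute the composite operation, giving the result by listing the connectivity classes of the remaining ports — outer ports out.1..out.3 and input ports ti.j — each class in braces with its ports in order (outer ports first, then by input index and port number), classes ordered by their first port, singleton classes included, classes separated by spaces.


Connectivity passes through glued w2-boundaries; trace each wire chain.
through w1, on inputs (t1, t2): {out.1} {out.2} {out.3} {t1.1} {t1.2} {t1.3} {t2.1} {t2.2} {t2.3} (out.j = stage outer ports)
through w2, on inputs (t3, t1, t2): {out.1} {out.2, t3.3} {out.3} {t1.1} {t1.2} {t1.3} {t2.1} {t2.2} {t2.3} {t3.1} {t3.2} (out.j = stage outer ports)

{out.1} {out.2, t3.3} {out.3} {t1.1} {t1.2} {t1.3} {t2.1} {t2.2} {t2.3} {t3.1} {t3.2}


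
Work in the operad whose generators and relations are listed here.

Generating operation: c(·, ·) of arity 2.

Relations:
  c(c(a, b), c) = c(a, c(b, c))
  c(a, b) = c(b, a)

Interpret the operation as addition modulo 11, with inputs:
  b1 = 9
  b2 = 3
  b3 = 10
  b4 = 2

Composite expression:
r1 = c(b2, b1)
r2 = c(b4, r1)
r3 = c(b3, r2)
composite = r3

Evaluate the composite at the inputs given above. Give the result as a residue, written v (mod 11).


c(b2, b1) = 1
c(b4, c(b2, b1)) = 3
c(b3, c(b4, c(b2, b1))) = 2

2 (mod 11)


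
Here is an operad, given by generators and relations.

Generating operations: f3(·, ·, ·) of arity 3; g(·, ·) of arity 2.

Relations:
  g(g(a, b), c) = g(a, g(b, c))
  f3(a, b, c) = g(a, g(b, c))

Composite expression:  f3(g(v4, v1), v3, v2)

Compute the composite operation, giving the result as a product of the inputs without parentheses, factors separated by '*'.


Every regrouping of f3 is equal, so read the v-inputs in written order.
g(v4, v1) spells out as v4 * v1
f3(g(v4, v1), v3, v2) spells out as v4 * v1 * v3 * v2

v4 * v1 * v3 * v2


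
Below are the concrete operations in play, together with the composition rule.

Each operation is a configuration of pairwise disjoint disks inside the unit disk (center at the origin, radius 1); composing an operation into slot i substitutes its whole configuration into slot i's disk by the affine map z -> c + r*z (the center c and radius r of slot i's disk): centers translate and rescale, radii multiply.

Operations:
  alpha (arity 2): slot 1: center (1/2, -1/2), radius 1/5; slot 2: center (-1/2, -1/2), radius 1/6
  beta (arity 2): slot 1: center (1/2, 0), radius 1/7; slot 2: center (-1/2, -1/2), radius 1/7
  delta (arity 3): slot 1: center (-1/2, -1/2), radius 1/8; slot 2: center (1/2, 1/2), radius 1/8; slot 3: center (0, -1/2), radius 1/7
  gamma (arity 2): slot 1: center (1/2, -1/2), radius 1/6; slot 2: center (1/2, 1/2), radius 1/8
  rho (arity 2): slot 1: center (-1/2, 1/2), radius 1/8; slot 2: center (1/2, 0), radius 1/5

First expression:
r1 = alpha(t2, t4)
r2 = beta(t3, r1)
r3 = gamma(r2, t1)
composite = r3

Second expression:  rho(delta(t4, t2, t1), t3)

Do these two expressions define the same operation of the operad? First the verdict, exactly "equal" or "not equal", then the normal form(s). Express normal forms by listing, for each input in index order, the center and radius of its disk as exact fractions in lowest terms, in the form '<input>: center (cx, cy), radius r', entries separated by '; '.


In normal form, the first expression is t1: center (1/2, 1/2), radius 1/8; t2: center (3/7, -25/42), radius 1/210; t3: center (7/12, -1/2), radius 1/42; t4: center (17/42, -25/42), radius 1/252
In normal form, the second expression is t1: center (-1/2, 7/16), radius 1/56; t2: center (-7/16, 9/16), radius 1/64; t3: center (1/2, 0), radius 1/5; t4: center (-9/16, 7/16), radius 1/64
Different reductions; not equal.

not equal: they reduce to t1: center (1/2, 1/2), radius 1/8; t2: center (3/7, -25/42), radius 1/210; t3: center (7/12, -1/2), radius 1/42; t4: center (17/42, -25/42), radius 1/252 and t1: center (-1/2, 7/16), radius 1/56; t2: center (-7/16, 9/16), radius 1/64; t3: center (1/2, 0), radius 1/5; t4: center (-9/16, 7/16), radius 1/64


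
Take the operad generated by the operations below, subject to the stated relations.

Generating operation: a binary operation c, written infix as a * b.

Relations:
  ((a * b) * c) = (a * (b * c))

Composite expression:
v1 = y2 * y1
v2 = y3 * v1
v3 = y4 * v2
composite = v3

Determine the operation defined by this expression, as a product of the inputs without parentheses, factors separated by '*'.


y4 * y3 * y2 * y1


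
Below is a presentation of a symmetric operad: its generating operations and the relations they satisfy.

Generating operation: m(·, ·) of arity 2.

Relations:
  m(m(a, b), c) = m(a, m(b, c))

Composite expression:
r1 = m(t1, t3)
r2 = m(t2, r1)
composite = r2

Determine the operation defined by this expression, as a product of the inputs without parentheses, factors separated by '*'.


t2 * t1 * t3

Key point: m is associative — brackets drop, the t-order remains.
m(t1, t3) unparenthesizes to t1 * t3
m(t2, m(t1, t3)) unparenthesizes to t2 * t1 * t3


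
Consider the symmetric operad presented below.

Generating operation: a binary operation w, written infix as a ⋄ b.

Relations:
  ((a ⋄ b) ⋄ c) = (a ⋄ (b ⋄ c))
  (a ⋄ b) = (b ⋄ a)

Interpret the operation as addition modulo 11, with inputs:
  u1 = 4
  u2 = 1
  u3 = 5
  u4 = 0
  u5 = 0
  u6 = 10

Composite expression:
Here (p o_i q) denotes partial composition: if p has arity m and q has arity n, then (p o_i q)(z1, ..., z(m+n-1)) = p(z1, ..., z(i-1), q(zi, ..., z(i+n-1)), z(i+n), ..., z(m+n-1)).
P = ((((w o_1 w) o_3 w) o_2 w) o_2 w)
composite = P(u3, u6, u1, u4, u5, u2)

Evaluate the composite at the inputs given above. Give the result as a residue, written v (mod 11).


9 (mod 11)

(u6 ⋄ u1) = 3
((u6 ⋄ u1) ⋄ u4) = 3
(u3 ⋄ ((u6 ⋄ u1) ⋄ u4)) = 8
(u5 ⋄ u2) = 1
((u3 ⋄ ((u6 ⋄ u1) ⋄ u4)) ⋄ (u5 ⋄ u2)) = 9


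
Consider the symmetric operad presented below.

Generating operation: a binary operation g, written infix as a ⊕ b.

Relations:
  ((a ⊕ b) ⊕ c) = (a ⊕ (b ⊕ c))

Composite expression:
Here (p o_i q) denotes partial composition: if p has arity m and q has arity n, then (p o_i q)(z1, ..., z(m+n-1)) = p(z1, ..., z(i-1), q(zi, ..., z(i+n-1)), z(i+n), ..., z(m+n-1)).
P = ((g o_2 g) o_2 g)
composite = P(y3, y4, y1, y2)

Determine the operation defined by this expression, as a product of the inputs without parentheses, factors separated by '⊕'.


y3 ⊕ y4 ⊕ y1 ⊕ y2

Key point: g is associative — brackets drop, the y-order remains.
(y4 ⊕ y1) spells out as y4 ⊕ y1
((y4 ⊕ y1) ⊕ y2) spells out as y4 ⊕ y1 ⊕ y2
(y3 ⊕ ((y4 ⊕ y1) ⊕ y2)) spells out as y3 ⊕ y4 ⊕ y1 ⊕ y2


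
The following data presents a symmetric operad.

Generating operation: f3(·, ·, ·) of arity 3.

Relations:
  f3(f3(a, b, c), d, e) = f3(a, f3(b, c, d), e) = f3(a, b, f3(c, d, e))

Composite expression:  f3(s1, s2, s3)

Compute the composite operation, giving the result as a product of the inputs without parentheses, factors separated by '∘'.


s1 ∘ s2 ∘ s3

Every regrouping of f3 is equal, so read the s-inputs in written order.
f3(s1, s2, s3) reduces to s1 ∘ s2 ∘ s3


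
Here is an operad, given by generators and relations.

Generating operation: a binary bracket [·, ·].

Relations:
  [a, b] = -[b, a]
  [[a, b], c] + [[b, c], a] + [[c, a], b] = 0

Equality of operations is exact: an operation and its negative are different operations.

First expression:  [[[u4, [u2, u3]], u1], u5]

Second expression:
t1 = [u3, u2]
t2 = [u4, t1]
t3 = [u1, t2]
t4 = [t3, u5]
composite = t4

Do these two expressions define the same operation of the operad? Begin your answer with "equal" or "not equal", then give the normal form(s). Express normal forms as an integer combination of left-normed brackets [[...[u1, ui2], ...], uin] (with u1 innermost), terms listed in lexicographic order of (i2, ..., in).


equal; both compose to [[[[u1, u2], u3], u4], u5] - [[[[u1, u3], u2], u4], u5] - [[[[u1, u4], u2], u3], u5] + [[[[u1, u4], u3], u2], u5]

The first composite normalizes to [[[[u1, u2], u3], u4], u5] - [[[[u1, u3], u2], u4], u5] - [[[[u1, u4], u2], u3], u5] + [[[[u1, u4], u3], u2], u5]
The second composite normalizes to [[[[u1, u2], u3], u4], u5] - [[[[u1, u3], u2], u4], u5] - [[[[u1, u4], u2], u3], u5] + [[[[u1, u4], u3], u2], u5]
The normal forms match — equal.


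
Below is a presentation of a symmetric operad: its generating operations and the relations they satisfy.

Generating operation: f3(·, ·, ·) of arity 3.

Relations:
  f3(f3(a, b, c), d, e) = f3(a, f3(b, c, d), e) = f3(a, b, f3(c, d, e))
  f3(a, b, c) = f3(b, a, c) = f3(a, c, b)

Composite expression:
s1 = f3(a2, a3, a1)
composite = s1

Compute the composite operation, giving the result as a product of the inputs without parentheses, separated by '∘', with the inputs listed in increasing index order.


a1 ∘ a2 ∘ a3

Reordering under f3 is free, so list the a-inputs canonically.
f3(a2, a3, a1) spells out as a2 ∘ a3 ∘ a1
rearranged into index order: a1 ∘ a2 ∘ a3


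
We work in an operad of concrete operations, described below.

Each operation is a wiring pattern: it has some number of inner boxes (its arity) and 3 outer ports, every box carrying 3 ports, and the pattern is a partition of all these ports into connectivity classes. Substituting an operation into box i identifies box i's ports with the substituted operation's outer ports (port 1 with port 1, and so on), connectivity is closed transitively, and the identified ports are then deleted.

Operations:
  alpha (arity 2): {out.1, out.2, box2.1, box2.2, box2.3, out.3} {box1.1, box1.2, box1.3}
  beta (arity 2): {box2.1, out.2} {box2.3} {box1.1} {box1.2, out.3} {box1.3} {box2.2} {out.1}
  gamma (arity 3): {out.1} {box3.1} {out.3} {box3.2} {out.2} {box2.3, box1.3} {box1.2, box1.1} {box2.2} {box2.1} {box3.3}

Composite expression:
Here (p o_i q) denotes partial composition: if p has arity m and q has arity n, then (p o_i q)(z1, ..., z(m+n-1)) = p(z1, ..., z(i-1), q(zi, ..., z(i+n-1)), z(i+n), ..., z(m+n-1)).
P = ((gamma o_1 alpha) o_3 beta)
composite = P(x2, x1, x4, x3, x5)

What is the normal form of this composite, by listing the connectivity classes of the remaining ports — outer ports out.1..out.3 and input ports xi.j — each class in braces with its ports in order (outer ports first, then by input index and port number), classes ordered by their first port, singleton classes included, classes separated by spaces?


{out.1} {out.2} {out.3} {x1.1, x1.2, x1.3, x4.2} {x2.1, x2.2, x2.3} {x3.1} {x3.2} {x3.3} {x4.1} {x4.3} {x5.1} {x5.2} {x5.3}

Substituting into gamma glues patterns; closure does the rest.
after alpha, the pattern on (x2, x1) reads {out.1, out.2, out.3, x1.1, x1.2, x1.3} {x2.1, x2.2, x2.3} (out.j = its outer ports)
after beta, the pattern on (x4, x3) reads {out.1} {out.2, x3.1} {out.3, x4.2} {x3.2} {x3.3} {x4.1} {x4.3} (out.j = its outer ports)
after gamma, the pattern on (x2, x1, x4, x3, x5) reads {out.1} {out.2} {out.3} {x1.1, x1.2, x1.3, x4.2} {x2.1, x2.2, x2.3} {x3.1} {x3.2} {x3.3} {x4.1} {x4.3} {x5.1} {x5.2} {x5.3} (out.j = its outer ports)


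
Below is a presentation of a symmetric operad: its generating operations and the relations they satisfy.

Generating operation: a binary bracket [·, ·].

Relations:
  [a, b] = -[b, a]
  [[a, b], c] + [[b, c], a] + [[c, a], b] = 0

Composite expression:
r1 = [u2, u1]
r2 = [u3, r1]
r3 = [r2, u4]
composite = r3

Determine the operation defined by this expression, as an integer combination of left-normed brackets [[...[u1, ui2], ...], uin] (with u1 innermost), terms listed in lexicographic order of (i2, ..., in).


[[[u1, u2], u3], u4]

Skip Jacobi rewriting: expand, keep u1-initial words, read off terms.
Composite bracket: [[u3, [u2, u1]], u4]
Full expansion: 8 signed words from ab - ba (2^3 = 8).
Collect the words opening with u1:
  from u1u2u3u4, sign +1: term +[[[u1, u2], u3], u4]


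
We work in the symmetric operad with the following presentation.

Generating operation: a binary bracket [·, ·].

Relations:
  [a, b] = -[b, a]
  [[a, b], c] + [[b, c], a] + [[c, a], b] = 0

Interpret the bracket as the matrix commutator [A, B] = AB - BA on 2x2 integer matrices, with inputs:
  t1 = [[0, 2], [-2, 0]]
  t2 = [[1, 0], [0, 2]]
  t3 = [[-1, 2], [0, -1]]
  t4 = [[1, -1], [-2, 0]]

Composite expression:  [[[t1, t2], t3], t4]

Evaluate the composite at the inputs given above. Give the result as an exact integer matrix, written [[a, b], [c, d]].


[t1, t2] = [[0, 2], [2, 0]]
[[t1, t2], t3] = [[-4, 0], [0, 4]]
[[[t1, t2], t3], t4] = [[0, 8], [-16, 0]]

[[0, 8], [-16, 0]]


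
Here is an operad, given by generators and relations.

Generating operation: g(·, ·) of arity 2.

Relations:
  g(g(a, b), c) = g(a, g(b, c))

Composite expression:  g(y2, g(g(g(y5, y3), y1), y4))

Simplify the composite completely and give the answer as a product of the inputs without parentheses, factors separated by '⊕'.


y2 ⊕ y5 ⊕ y3 ⊕ y1 ⊕ y4

Under associativity of g, the answer is the y's in reading order.
g(y5, y3) flattens to y5 ⊕ y3
g(g(y5, y3), y1) flattens to y5 ⊕ y3 ⊕ y1
g(g(g(y5, y3), y1), y4) flattens to y5 ⊕ y3 ⊕ y1 ⊕ y4
g(y2, g(g(g(y5, y3), y1), y4)) flattens to y2 ⊕ y5 ⊕ y3 ⊕ y1 ⊕ y4


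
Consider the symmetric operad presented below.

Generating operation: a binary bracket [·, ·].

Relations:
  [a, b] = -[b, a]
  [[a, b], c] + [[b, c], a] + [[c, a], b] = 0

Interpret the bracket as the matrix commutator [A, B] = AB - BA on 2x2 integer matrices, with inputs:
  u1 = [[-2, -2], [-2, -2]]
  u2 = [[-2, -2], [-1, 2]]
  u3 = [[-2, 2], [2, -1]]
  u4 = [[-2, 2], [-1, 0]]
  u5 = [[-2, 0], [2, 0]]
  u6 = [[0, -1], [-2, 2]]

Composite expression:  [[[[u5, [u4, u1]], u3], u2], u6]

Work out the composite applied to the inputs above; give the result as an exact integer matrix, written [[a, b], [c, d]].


[[544, -1040], [992, -544]]

[u4, u1] = [[-6, 4], [-4, 6]]
[u5, [u4, u1]] = [[-8, -8], [-32, 8]]
[[u5, [u4, u1]], u3] = [[48, -40], [64, -48]]
[[[u5, [u4, u1]], u3], u2] = [[168, -352], [-160, -168]]
[[[[u5, [u4, u1]], u3], u2], u6] = [[544, -1040], [992, -544]]


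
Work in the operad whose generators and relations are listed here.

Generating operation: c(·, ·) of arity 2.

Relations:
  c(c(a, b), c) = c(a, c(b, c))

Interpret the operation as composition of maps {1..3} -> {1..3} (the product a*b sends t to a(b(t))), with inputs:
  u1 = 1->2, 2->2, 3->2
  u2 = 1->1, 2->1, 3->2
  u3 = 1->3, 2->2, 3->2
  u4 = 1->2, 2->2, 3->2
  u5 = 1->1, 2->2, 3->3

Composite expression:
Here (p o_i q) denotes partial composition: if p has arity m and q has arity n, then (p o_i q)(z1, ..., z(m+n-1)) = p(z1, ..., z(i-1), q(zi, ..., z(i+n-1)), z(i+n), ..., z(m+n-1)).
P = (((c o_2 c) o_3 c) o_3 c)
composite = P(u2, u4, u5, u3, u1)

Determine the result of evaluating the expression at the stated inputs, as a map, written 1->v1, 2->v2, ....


1->1, 2->1, 3->1

c(u5, u3) = 1->3, 2->2, 3->2
c(c(u5, u3), u1) = 1->2, 2->2, 3->2
c(u4, c(c(u5, u3), u1)) = 1->2, 2->2, 3->2
c(u2, c(u4, c(c(u5, u3), u1))) = 1->1, 2->1, 3->1


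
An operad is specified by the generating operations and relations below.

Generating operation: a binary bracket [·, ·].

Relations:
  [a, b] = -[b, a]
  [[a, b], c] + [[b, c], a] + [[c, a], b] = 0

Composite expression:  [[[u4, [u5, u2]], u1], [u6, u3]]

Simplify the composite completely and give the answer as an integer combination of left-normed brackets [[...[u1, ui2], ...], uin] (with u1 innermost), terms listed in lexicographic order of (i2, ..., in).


Antisymmetry and Jacobi reduce to u1-anchored left-normed brackets.
Composite bracket: [[[u4, [u5, u2]], u1], [u6, u3]]
Expanding via [a, b] = ab - ba: 32 signed words (2^5 = 32).
Collect the words opening with u1:
  sign of u1u2u5u4u3u6 is +1, so it contributes +[[[[[u1, u2], u5], u4], u3], u6]
  sign of u1u2u5u4u6u3 is -1, so it contributes -[[[[[u1, u2], u5], u4], u6], u3]
  sign of u1u4u2u5u3u6 is -1, so it contributes -[[[[[u1, u4], u2], u5], u3], u6]
  sign of u1u4u2u5u6u3 is +1, so it contributes +[[[[[u1, u4], u2], u5], u6], u3]
  sign of u1u4u5u2u3u6 is +1, so it contributes +[[[[[u1, u4], u5], u2], u3], u6]
  sign of u1u4u5u2u6u3 is -1, so it contributes -[[[[[u1, u4], u5], u2], u6], u3]
  sign of u1u5u2u4u3u6 is -1, so it contributes -[[[[[u1, u5], u2], u4], u3], u6]
  sign of u1u5u2u4u6u3 is +1, so it contributes +[[[[[u1, u5], u2], u4], u6], u3]

[[[[[u1, u2], u5], u4], u3], u6] - [[[[[u1, u2], u5], u4], u6], u3] - [[[[[u1, u4], u2], u5], u3], u6] + [[[[[u1, u4], u2], u5], u6], u3] + [[[[[u1, u4], u5], u2], u3], u6] - [[[[[u1, u4], u5], u2], u6], u3] - [[[[[u1, u5], u2], u4], u3], u6] + [[[[[u1, u5], u2], u4], u6], u3]


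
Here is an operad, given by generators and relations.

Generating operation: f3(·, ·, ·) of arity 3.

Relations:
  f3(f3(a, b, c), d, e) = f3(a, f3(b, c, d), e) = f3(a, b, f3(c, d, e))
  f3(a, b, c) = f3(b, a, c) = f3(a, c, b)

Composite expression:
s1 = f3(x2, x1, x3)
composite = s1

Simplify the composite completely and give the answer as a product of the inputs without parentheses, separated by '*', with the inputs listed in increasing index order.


With f3 associative and commutative, the x-input set is all that matters.
f3(x2, x1, x3) collapses to x2 * x1 * x3
commutativity sorts the factors: x1 * x2 * x3

x1 * x2 * x3


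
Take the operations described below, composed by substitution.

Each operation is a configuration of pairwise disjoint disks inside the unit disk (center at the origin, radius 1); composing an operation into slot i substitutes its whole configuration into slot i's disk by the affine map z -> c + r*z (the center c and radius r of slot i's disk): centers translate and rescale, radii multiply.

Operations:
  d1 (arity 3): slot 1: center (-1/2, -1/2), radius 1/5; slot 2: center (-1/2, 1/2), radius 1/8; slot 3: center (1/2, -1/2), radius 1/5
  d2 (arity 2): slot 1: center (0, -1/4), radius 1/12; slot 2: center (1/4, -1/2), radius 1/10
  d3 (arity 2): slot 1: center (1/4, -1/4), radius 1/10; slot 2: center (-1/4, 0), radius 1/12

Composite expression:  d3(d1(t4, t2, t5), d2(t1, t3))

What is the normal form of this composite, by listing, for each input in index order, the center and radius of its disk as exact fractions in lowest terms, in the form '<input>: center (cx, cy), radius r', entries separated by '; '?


Affine substitution under d3: radii multiply and t-centers shift.
input t4: applying the 2 nested substitutions gives center (1/5, -3/10), radius 1/50
input t2: applying the 2 nested substitutions gives center (1/5, -1/5), radius 1/80
input t5: applying the 2 nested substitutions gives center (3/10, -3/10), radius 1/50
input t1: applying the 2 nested substitutions gives center (-1/4, -1/48), radius 1/144
input t3: applying the 2 nested substitutions gives center (-11/48, -1/24), radius 1/120

t1: center (-1/4, -1/48), radius 1/144; t2: center (1/5, -1/5), radius 1/80; t3: center (-11/48, -1/24), radius 1/120; t4: center (1/5, -3/10), radius 1/50; t5: center (3/10, -3/10), radius 1/50


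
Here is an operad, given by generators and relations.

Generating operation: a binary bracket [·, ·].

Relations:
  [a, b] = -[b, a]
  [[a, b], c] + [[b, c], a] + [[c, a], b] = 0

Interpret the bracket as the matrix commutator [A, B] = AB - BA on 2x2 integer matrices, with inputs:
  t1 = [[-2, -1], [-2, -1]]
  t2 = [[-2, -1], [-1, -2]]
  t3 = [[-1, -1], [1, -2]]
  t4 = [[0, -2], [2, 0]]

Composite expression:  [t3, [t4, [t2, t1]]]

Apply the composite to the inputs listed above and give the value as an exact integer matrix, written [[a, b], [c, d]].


[[-8, 4], [-4, 8]]

[t2, t1] = [[1, -1], [1, -1]]
[t4, [t2, t1]] = [[0, 4], [4, 0]]
[t3, [t4, [t2, t1]]] = [[-8, 4], [-4, 8]]


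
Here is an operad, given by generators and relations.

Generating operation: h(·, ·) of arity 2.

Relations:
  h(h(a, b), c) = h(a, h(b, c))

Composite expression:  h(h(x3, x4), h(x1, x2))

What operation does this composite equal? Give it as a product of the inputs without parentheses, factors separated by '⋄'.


x3 ⋄ x4 ⋄ x1 ⋄ x2


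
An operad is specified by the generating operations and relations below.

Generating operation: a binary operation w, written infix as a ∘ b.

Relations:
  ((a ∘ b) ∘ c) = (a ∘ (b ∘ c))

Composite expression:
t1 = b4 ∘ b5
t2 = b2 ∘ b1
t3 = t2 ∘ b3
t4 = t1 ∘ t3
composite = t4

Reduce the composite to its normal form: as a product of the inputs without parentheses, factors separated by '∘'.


b4 ∘ b5 ∘ b2 ∘ b1 ∘ b3

All parenthesizations of w agree; list the b-inputs left to right.
(b4 ∘ b5) reduces to b4 ∘ b5
(b2 ∘ b1) reduces to b2 ∘ b1
((b2 ∘ b1) ∘ b3) reduces to b2 ∘ b1 ∘ b3
((b4 ∘ b5) ∘ ((b2 ∘ b1) ∘ b3)) reduces to b4 ∘ b5 ∘ b2 ∘ b1 ∘ b3


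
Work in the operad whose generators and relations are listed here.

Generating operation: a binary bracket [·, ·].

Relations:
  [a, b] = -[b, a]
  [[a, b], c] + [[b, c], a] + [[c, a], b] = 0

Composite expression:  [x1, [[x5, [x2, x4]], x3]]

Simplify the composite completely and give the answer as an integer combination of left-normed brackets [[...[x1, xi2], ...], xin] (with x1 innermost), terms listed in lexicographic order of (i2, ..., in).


-[[[[x1, x2], x4], x5], x3] + [[[[x1, x3], x2], x4], x5] - [[[[x1, x3], x4], x2], x5] - [[[[x1, x3], x5], x2], x4] + [[[[x1, x3], x5], x4], x2] + [[[[x1, x4], x2], x5], x3] + [[[[x1, x5], x2], x4], x3] - [[[[x1, x5], x4], x2], x3]


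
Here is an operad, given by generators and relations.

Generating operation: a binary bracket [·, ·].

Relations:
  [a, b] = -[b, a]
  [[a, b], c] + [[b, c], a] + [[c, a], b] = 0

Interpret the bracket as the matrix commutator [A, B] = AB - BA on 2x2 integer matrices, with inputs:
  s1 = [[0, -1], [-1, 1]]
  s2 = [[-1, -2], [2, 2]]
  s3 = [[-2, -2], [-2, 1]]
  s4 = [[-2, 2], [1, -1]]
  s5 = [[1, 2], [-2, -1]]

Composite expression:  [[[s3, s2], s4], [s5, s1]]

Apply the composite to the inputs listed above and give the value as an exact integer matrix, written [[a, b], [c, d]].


[[-128, -256], [160, 128]]

[s3, s2] = [[-8, 0], [12, 8]]
[[s3, s2], s4] = [[-24, -32], [4, 24]]
[s5, s1] = [[-4, 0], [4, 4]]
[[[s3, s2], s4], [s5, s1]] = [[-128, -256], [160, 128]]


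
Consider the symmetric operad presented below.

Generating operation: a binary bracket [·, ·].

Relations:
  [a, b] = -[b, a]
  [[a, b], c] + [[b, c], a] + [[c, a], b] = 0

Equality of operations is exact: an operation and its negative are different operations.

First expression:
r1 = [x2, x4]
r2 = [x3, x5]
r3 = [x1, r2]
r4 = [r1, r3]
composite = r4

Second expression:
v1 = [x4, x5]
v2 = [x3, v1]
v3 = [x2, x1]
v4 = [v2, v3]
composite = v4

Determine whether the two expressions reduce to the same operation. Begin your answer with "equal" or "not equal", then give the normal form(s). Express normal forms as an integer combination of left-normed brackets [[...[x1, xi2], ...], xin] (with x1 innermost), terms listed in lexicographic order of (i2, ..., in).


not equal — first -[[[[x1, x3], x5], x2], x4] + [[[[x1, x3], x5], x4], x2] + [[[[x1, x5], x3], x2], x4] - [[[[x1, x5], x3], x4], x2], second [[[[x1, x2], x3], x4], x5] - [[[[x1, x2], x3], x5], x4] - [[[[x1, x2], x4], x5], x3] + [[[[x1, x2], x5], x4], x3]

The first expression, normalized: -[[[[x1, x3], x5], x2], x4] + [[[[x1, x3], x5], x4], x2] + [[[[x1, x5], x3], x2], x4] - [[[[x1, x5], x3], x4], x2]
The second expression, normalized: [[[[x1, x2], x3], x4], x5] - [[[[x1, x2], x3], x5], x4] - [[[[x1, x2], x4], x5], x3] + [[[[x1, x2], x5], x4], x3]
The normal forms differ: not equal.


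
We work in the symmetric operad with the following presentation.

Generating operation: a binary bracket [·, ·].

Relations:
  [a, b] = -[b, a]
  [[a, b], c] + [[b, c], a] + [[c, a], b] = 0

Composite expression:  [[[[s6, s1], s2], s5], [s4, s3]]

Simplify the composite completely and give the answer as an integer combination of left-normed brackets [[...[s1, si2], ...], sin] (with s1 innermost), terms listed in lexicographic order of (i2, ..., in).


[[[[[s1, s6], s2], s5], s3], s4] - [[[[[s1, s6], s2], s5], s4], s3]

Left-normed coefficients sit on the s1-initial expansion words.
Composite bracket: [[[[s6, s1], s2], s5], [s4, s3]]
Expanding via [a, b] = ab - ba: 32 signed words (2^5 = 32).
Coefficients come from the s1-initial words:
  word s1s6s2s5s3s4 has sign +1, contributing +[[[[[s1, s6], s2], s5], s3], s4]
  word s1s6s2s5s4s3 has sign -1, contributing -[[[[[s1, s6], s2], s5], s4], s3]


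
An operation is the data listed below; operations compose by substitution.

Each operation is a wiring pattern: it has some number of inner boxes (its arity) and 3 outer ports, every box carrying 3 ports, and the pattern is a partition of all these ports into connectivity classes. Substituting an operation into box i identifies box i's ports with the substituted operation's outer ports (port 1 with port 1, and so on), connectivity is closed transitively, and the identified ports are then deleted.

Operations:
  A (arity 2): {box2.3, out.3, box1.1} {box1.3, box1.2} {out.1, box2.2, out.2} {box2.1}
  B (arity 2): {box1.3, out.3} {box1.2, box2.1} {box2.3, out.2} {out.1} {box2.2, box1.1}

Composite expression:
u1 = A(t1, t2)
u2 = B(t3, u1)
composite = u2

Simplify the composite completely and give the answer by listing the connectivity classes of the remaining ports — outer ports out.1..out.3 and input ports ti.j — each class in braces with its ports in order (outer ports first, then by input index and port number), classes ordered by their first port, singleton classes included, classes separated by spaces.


After gluing at B, chains via deleted ports link the t-ports.
A over (t1, t2) gives {out.1, out.2, t2.2} {out.3, t1.1, t2.3} {t1.2, t1.3} {t2.1}, out.j being that stage's outer ports
B over (t3, t1, t2) gives {out.1} {out.2, t1.1, t2.3} {out.3, t3.3} {t1.2, t1.3} {t2.1} {t2.2, t3.1, t3.2}, out.j being that stage's outer ports

{out.1} {out.2, t1.1, t2.3} {out.3, t3.3} {t1.2, t1.3} {t2.1} {t2.2, t3.1, t3.2}


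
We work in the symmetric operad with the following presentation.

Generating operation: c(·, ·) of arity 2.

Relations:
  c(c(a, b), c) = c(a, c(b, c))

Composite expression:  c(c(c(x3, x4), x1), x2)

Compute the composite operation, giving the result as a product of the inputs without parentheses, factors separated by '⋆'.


Key point: c is associative — brackets drop, the x-order remains.
c(x3, x4) unparenthesizes to x3 ⋆ x4
c(c(x3, x4), x1) unparenthesizes to x3 ⋆ x4 ⋆ x1
c(c(c(x3, x4), x1), x2) unparenthesizes to x3 ⋆ x4 ⋆ x1 ⋆ x2

x3 ⋆ x4 ⋆ x1 ⋆ x2


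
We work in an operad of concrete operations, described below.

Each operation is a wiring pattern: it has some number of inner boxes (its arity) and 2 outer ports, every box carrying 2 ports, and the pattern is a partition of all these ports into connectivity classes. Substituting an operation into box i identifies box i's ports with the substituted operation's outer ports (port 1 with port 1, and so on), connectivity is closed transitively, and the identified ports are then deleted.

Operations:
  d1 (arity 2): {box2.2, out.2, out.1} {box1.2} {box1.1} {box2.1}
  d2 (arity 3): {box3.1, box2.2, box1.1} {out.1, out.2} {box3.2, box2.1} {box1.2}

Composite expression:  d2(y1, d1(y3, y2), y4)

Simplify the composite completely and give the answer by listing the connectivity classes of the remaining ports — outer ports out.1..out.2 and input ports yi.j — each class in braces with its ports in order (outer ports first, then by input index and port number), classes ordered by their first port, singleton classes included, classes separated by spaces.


{out.1, out.2} {y1.1, y2.2, y4.1, y4.2} {y1.2} {y2.1} {y3.1} {y3.2}

After gluing at d2, chains via deleted ports link the y-ports.
d1 over (y3, y2) gives {out.1, out.2, y2.2} {y2.1} {y3.1} {y3.2}, out.j being that stage's outer ports
d2 over (y1, y3, y2, y4) gives {out.1, out.2} {y1.1, y2.2, y4.1, y4.2} {y1.2} {y2.1} {y3.1} {y3.2}, out.j being that stage's outer ports


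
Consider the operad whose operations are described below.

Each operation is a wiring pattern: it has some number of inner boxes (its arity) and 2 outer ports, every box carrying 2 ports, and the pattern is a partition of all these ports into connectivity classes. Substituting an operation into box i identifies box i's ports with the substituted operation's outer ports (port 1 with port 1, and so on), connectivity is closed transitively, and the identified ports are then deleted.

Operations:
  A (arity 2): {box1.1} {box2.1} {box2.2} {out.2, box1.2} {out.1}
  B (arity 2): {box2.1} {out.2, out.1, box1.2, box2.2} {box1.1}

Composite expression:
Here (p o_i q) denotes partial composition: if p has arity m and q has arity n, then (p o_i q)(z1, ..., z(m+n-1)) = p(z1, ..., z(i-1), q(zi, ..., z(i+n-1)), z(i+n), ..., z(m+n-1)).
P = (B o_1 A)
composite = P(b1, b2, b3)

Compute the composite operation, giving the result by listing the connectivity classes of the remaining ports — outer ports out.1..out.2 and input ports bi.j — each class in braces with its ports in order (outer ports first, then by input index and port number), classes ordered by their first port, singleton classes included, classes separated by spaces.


Substituting into B glues patterns; closure does the rest.
A over (b1, b2) gives {out.1} {out.2, b1.2} {b1.1} {b2.1} {b2.2}, out.j being that stage's outer ports
B over (b1, b2, b3) gives {out.1, out.2, b1.2, b3.2} {b1.1} {b2.1} {b2.2} {b3.1}, out.j being that stage's outer ports

{out.1, out.2, b1.2, b3.2} {b1.1} {b2.1} {b2.2} {b3.1}
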